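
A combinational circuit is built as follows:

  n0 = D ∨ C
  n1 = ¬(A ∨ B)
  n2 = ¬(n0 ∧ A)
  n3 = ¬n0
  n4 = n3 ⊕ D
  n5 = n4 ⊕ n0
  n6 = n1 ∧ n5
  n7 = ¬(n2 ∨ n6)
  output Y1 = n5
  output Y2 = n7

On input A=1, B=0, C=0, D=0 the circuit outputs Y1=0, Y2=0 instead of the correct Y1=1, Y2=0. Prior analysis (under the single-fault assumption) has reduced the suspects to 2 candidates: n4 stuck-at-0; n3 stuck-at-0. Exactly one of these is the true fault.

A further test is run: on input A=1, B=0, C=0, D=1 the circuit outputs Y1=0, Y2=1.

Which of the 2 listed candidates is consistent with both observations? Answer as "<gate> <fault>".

Evaluate each candidate on input A=1, B=0, C=0, D=1:
  n4 stuck-at-0: n0=1, n1=0, n2=0, n3=0, n4=0 [stuck-at-0], n5=1, n6=0, n7=1 → Y1=1, Y2=1 — eliminated
  n3 stuck-at-0: n0=1, n1=0, n2=0, n3=0 [stuck-at-0], n4=1, n5=0, n6=0, n7=1 → Y1=0, Y2=1 — matches
Only n3 stuck-at-0 reproduces the observed Y1=0, Y2=1.

n3 stuck-at-0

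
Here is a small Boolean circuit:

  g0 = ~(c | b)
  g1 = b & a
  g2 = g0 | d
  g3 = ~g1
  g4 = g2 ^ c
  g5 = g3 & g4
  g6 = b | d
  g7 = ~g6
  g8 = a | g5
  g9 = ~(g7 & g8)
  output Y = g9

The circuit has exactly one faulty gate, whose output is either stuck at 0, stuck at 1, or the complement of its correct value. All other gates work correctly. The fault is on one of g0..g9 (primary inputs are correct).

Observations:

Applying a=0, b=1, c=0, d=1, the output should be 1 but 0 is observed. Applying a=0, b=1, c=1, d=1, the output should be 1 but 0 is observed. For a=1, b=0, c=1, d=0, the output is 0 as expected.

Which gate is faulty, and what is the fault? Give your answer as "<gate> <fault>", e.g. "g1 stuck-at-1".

g9 stuck-at-0

Fault-free values for test 1 (a=0, b=1, c=0, d=1): g0=0, g1=0, g2=1, g3=1, g4=1, g5=1, g6=1, g7=0, g8=1, g9=1, giving Y=1. Observed 0.
Test 1: faults giving observed 0 are {g6 stuck-at-0, g6 inverted output, g7 stuck-at-1, g7 inverted output, g9 stuck-at-0, g9 inverted output}.
Test 2 (a=0, b=1, c=1, d=1): fault-free g0=0, g1=0, g2=1, g3=1, g4=0, g5=0, g6=1, g7=0, g8=0, g9=1 → 1; observed 0. Eliminates g6 stuck-at-0, g6 inverted output, g7 stuck-at-1, g7 inverted output.
Test 3 (a=1, b=0, c=1, d=0): fault-free g0=0, g1=0, g2=0, g3=1, g4=1, g5=1, g6=0, g7=1, g8=1, g9=0 → 0; observed 0. Eliminates g9 inverted output.
Only g9 stuck-at-0 is consistent with every test.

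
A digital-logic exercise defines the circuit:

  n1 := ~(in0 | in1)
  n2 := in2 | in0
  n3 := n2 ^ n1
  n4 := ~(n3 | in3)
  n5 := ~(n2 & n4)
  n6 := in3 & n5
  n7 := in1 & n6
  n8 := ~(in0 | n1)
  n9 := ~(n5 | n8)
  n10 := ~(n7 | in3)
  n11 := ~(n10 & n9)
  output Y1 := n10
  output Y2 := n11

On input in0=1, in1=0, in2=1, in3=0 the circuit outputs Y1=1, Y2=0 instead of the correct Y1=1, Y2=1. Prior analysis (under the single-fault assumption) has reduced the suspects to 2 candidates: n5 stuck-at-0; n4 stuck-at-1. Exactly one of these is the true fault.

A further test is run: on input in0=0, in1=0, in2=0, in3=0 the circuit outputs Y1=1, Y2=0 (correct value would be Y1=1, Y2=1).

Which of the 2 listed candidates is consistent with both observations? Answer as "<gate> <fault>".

Evaluate each candidate on input in0=0, in1=0, in2=0, in3=0:
  n5 stuck-at-0: n1=1, n2=0, n3=1, n4=0, n5=0 [stuck-at-0], n6=0, n7=0, n8=0, n9=1, n10=1, n11=0 → Y1=1, Y2=0 — matches
  n4 stuck-at-1: n1=1, n2=0, n3=1, n4=1 [stuck-at-1], n5=1, n6=0, n7=0, n8=0, n9=0, n10=1, n11=1 → Y1=1, Y2=1 — eliminated
Only n5 stuck-at-0 reproduces the observed Y1=1, Y2=0.

n5 stuck-at-0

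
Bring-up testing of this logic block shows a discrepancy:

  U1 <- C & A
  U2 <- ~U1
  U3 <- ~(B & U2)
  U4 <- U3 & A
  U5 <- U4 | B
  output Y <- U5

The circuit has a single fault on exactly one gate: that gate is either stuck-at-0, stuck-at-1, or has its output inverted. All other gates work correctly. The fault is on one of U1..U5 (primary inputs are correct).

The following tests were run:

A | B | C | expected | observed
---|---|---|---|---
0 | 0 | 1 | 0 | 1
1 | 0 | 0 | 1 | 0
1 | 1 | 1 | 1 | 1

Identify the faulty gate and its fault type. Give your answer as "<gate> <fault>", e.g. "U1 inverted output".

Fault-free values for test 1 (A=0, B=0, C=1): U1=0, U2=1, U3=1, U4=0, U5=0, giving Y=0. Observed 1.
Test 1: faults giving observed 1 are {U4 stuck-at-1, U4 inverted output, U5 stuck-at-1, U5 inverted output}.
Test 2 (A=1, B=0, C=0): fault-free U1=0, U2=1, U3=1, U4=1, U5=1 → 1; observed 0. Eliminates U4 stuck-at-1, U5 stuck-at-1.
Test 3 (A=1, B=1, C=1): fault-free U1=1, U2=0, U3=1, U4=1, U5=1 → 1; observed 1. Eliminates U5 inverted output.
Only U4 inverted output is consistent with every test.

U4 inverted output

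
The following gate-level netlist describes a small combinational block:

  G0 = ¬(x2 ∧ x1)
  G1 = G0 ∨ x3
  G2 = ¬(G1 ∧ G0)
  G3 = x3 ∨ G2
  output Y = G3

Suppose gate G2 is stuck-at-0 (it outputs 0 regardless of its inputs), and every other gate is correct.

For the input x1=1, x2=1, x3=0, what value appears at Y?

0

Propagate with G2 forced: G0=0, G1=0, G2=0 [stuck-at-0], G3=0.
So Y = 0. (Without the fault it would be 1.)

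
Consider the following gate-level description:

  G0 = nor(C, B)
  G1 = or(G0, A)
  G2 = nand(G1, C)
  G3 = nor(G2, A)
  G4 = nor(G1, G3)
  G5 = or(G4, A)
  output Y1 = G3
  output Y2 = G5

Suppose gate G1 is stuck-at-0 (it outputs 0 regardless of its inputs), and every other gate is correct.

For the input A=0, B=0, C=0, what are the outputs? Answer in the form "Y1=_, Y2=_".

Propagate with G1 forced: G0=1, G1=0 [stuck-at-0], G2=1, G3=0, G4=1, G5=1.
So the outputs are Y1=0, Y2=1. (Without the fault they would be Y1=0, Y2=0.)

Y1=0, Y2=1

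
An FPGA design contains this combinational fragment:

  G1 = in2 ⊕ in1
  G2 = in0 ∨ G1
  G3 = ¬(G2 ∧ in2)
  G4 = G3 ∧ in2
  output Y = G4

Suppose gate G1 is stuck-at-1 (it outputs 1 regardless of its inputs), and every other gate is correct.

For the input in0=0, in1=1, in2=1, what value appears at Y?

0

Propagate with G1 forced: G1=1 [stuck-at-1], G2=1, G3=0, G4=0.
So Y = 0. (Without the fault it would be 1.)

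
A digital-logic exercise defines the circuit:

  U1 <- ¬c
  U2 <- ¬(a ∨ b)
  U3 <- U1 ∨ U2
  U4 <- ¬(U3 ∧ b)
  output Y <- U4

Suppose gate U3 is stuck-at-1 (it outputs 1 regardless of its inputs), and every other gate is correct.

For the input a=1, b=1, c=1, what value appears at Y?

Propagate with U3 forced: U1=0, U2=0, U3=1 [stuck-at-1], U4=0.
So Y = 0. (Without the fault it would be 1.)

0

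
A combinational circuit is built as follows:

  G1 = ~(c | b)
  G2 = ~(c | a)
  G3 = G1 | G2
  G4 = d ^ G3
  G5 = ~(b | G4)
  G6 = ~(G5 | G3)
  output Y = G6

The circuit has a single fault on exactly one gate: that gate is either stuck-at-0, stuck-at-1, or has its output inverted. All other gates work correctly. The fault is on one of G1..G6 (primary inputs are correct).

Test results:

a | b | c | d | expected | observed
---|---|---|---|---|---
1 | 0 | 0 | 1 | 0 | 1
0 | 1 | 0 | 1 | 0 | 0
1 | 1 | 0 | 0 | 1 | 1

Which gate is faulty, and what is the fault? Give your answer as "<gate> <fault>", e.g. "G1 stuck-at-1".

G1 stuck-at-0

Fault-free values for test 1 (a=1, b=0, c=0, d=1): G1=1, G2=0, G3=1, G4=0, G5=1, G6=0, giving Y=0. Observed 1.
Test 1: faults giving observed 1 are {G1 stuck-at-0, G1 inverted output, G3 stuck-at-0, G3 inverted output, G6 stuck-at-1, G6 inverted output}.
Test 2 (a=0, b=1, c=0, d=1): fault-free G1=0, G2=1, G3=1, G4=0, G5=0, G6=0 → 0; observed 0. Eliminates G3 stuck-at-0, G3 inverted output, G6 stuck-at-1, G6 inverted output.
Test 3 (a=1, b=1, c=0, d=0): fault-free G1=0, G2=0, G3=0, G4=0, G5=0, G6=1 → 1; observed 1. Eliminates G1 inverted output.
Only G1 stuck-at-0 is consistent with every test.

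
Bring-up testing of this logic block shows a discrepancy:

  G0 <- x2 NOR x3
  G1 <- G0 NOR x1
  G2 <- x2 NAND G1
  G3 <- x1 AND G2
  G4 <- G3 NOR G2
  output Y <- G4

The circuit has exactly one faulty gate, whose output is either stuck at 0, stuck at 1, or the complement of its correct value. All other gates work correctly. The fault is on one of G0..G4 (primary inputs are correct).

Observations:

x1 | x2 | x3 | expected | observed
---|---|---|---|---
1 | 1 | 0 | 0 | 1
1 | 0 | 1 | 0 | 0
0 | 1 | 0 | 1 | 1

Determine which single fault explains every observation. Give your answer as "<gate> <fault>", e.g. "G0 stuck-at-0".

Fault-free values for test 1 (x1=1, x2=1, x3=0): G0=0, G1=0, G2=1, G3=1, G4=0, giving Y=0. Observed 1.
Test 1: faults giving observed 1 are {G1 stuck-at-1, G1 inverted output, G2 stuck-at-0, G2 inverted output, G4 stuck-at-1, G4 inverted output}.
Test 2 (x1=1, x2=0, x3=1): fault-free G0=0, G1=0, G2=1, G3=1, G4=0 → 0; observed 0. Eliminates G2 stuck-at-0, G2 inverted output, G4 stuck-at-1, G4 inverted output.
Test 3 (x1=0, x2=1, x3=0): fault-free G0=0, G1=1, G2=0, G3=0, G4=1 → 1; observed 1. Eliminates G1 inverted output.
Only G1 stuck-at-1 is consistent with every test.

G1 stuck-at-1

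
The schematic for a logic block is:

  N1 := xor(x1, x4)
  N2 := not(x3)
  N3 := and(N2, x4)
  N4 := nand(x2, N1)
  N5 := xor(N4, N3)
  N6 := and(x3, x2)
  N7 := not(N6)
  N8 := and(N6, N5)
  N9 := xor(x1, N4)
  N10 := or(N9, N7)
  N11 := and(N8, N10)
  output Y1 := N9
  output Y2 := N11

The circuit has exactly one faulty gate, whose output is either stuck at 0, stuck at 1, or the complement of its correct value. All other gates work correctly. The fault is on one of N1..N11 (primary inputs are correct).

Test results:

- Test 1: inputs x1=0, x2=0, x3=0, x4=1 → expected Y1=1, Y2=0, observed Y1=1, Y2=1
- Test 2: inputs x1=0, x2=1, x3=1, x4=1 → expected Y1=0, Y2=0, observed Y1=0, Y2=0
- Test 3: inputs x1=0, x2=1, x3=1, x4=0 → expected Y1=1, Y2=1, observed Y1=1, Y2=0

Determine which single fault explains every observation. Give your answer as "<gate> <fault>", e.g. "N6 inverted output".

N8 inverted output

Fault-free values for test 1 (x1=0, x2=0, x3=0, x4=1): N1=1, N2=1, N3=1, N4=1, N5=0, N6=0, N7=1, N8=0, N9=1, N10=1, N11=0, giving Y1=1, Y2=0. Observed Y1=1, Y2=1.
Test 1: faults giving observed Y1=1, Y2=1 are {N8 stuck-at-1, N8 inverted output, N11 stuck-at-1, N11 inverted output}.
Test 2 (x1=0, x2=1, x3=1, x4=1): fault-free N1=1, N2=0, N3=0, N4=0, N5=0, N6=1, N7=0, N8=0, N9=0, N10=0, N11=0 → Y1=0, Y2=0; observed Y1=0, Y2=0. Eliminates N11 stuck-at-1, N11 inverted output.
Test 3 (x1=0, x2=1, x3=1, x4=0): fault-free N1=0, N2=0, N3=0, N4=1, N5=1, N6=1, N7=0, N8=1, N9=1, N10=1, N11=1 → Y1=1, Y2=1; observed Y1=1, Y2=0. Eliminates N8 stuck-at-1.
Only N8 inverted output is consistent with every test.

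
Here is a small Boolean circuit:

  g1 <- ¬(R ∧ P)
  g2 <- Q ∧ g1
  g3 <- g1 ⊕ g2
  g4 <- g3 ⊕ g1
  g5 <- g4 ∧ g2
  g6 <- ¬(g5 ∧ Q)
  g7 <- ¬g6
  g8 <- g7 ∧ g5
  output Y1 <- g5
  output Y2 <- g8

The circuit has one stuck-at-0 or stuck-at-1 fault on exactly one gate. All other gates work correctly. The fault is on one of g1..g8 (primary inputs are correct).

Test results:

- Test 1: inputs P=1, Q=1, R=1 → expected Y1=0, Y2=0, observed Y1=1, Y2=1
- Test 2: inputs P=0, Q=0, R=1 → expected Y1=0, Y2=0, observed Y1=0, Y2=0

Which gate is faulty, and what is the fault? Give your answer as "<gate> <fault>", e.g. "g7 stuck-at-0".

g1 stuck-at-1

Fault-free values for test 1 (P=1, Q=1, R=1): g1=0, g2=0, g3=0, g4=0, g5=0, g6=1, g7=0, g8=0, giving Y1=0, Y2=0. Observed Y1=1, Y2=1.
Test 1: faults giving observed Y1=1, Y2=1 are {g1 stuck-at-1, g2 stuck-at-1, g5 stuck-at-1}.
Test 2 (P=0, Q=0, R=1): fault-free g1=1, g2=0, g3=1, g4=0, g5=0, g6=1, g7=0, g8=0 → Y1=0, Y2=0; observed Y1=0, Y2=0. Eliminates g2 stuck-at-1, g5 stuck-at-1.
Only g1 stuck-at-1 is consistent with every test.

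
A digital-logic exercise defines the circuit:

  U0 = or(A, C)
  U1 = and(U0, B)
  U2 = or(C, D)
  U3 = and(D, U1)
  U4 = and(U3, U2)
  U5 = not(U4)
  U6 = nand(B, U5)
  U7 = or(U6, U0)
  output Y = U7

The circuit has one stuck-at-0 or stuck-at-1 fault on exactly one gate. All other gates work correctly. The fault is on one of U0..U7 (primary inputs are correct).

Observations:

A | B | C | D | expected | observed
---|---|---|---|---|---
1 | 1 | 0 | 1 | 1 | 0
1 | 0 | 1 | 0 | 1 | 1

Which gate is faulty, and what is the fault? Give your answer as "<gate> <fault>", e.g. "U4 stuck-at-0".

U0 stuck-at-0

Fault-free values for test 1 (A=1, B=1, C=0, D=1): U0=1, U1=1, U2=1, U3=1, U4=1, U5=0, U6=1, U7=1, giving Y=1. Observed 0.
Test 1: faults giving observed 0 are {U0 stuck-at-0, U7 stuck-at-0}.
Test 2 (A=1, B=0, C=1, D=0): fault-free U0=1, U1=0, U2=1, U3=0, U4=0, U5=1, U6=1, U7=1 → 1; observed 1. Eliminates U7 stuck-at-0.
Only U0 stuck-at-0 is consistent with every test.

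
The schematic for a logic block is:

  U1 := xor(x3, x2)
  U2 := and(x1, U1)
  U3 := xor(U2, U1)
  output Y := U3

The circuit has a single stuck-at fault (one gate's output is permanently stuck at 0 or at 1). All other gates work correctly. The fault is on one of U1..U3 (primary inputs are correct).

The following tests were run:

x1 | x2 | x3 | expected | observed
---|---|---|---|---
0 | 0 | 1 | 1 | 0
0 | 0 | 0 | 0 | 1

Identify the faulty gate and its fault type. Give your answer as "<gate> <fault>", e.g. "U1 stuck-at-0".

U2 stuck-at-1

Fault-free values for test 1 (x1=0, x2=0, x3=1): U1=1, U2=0, U3=1, giving Y=1. Observed 0.
Test 1: faults giving observed 0 are {U1 stuck-at-0, U2 stuck-at-1, U3 stuck-at-0}.
Test 2 (x1=0, x2=0, x3=0): fault-free U1=0, U2=0, U3=0 → 0; observed 1. Eliminates U1 stuck-at-0, U3 stuck-at-0.
Only U2 stuck-at-1 is consistent with every test.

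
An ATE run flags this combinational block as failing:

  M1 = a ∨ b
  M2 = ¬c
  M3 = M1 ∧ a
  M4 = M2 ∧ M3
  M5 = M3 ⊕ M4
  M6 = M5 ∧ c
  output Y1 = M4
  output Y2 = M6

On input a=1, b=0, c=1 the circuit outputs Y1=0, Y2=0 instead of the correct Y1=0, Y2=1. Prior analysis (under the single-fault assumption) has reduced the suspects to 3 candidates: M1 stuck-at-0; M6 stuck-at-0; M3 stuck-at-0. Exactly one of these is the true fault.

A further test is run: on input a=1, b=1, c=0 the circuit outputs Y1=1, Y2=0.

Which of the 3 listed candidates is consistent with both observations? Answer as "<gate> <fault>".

M6 stuck-at-0

Evaluate each candidate on input a=1, b=1, c=0:
  M1 stuck-at-0: M1=0 [stuck-at-0], M2=1, M3=0, M4=0, M5=0, M6=0 → Y1=0, Y2=0 — eliminated
  M6 stuck-at-0: M1=1, M2=1, M3=1, M4=1, M5=0, M6=0 [stuck-at-0] → Y1=1, Y2=0 — matches
  M3 stuck-at-0: M1=1, M2=1, M3=0 [stuck-at-0], M4=0, M5=0, M6=0 → Y1=0, Y2=0 — eliminated
Only M6 stuck-at-0 reproduces the observed Y1=1, Y2=0.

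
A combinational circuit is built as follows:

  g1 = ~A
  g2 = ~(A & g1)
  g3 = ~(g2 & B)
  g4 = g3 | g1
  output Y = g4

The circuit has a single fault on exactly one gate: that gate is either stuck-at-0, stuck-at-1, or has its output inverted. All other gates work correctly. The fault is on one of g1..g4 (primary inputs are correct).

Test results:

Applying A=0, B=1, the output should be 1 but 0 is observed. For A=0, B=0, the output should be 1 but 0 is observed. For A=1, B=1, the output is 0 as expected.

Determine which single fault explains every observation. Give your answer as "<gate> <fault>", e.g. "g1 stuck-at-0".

g4 stuck-at-0

Fault-free values for test 1 (A=0, B=1): g1=1, g2=1, g3=0, g4=1, giving Y=1. Observed 0.
Test 1: faults giving observed 0 are {g1 stuck-at-0, g1 inverted output, g4 stuck-at-0, g4 inverted output}.
Test 2 (A=0, B=0): fault-free g1=1, g2=1, g3=1, g4=1 → 1; observed 0. Eliminates g1 stuck-at-0, g1 inverted output.
Test 3 (A=1, B=1): fault-free g1=0, g2=1, g3=0, g4=0 → 0; observed 0. Eliminates g4 inverted output.
Only g4 stuck-at-0 is consistent with every test.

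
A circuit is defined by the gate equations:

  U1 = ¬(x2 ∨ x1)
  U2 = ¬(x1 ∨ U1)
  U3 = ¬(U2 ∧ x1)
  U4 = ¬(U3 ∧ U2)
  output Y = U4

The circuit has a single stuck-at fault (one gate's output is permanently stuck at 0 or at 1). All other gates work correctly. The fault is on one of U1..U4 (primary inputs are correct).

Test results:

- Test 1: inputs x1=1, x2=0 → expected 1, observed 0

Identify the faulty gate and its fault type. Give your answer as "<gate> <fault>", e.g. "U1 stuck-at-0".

U4 stuck-at-0

Fault-free values for test 1 (x1=1, x2=0): U1=0, U2=0, U3=1, U4=1, giving Y=1. Observed 0.
Test 1: faults giving observed 0 are {U4 stuck-at-0}.
Only U4 stuck-at-0 is consistent with every test.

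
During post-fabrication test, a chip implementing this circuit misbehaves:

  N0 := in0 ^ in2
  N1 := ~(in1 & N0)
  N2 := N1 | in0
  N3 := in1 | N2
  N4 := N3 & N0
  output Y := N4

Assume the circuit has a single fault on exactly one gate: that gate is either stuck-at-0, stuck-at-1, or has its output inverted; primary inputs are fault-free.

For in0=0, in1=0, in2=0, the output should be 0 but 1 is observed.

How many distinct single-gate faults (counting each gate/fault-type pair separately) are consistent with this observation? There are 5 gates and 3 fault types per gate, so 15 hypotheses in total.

4

Fault-free: N0=0, N1=1, N2=1, N3=1, N4=0 → 0. Observed 1.
  N0: stuck-at-1, inverted output ✓; others ✗
  N1: none of the 3 fault types match ✗
  N2: none of the 3 fault types match ✗
  N3: none of the 3 fault types match ✗
  N4: stuck-at-1, inverted output ✓; others ✗
Consistent faults: {N0 stuck-at-1, N0 inverted output, N4 stuck-at-1, N4 inverted output} — 4 in all.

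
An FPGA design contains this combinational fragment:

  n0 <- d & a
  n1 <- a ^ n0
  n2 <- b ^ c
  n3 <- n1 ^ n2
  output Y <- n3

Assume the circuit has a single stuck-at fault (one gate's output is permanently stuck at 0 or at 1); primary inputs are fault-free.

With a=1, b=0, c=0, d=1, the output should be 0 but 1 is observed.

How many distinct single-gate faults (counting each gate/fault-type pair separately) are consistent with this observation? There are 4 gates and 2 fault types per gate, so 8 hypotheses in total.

4

Fault-free: n0=1, n1=0, n2=0, n3=0 → 0. Observed 1.
  n0 stuck-at-0: output 1 ✓
  n0 stuck-at-1: output 0 ✗
  n1 stuck-at-0: output 0 ✗
  n1 stuck-at-1: output 1 ✓
  n2 stuck-at-0: output 0 ✗
  n2 stuck-at-1: output 1 ✓
  n3 stuck-at-0: output 0 ✗
  n3 stuck-at-1: output 1 ✓
Consistent faults: {n0 stuck-at-0, n1 stuck-at-1, n2 stuck-at-1, n3 stuck-at-1} — 4 in all.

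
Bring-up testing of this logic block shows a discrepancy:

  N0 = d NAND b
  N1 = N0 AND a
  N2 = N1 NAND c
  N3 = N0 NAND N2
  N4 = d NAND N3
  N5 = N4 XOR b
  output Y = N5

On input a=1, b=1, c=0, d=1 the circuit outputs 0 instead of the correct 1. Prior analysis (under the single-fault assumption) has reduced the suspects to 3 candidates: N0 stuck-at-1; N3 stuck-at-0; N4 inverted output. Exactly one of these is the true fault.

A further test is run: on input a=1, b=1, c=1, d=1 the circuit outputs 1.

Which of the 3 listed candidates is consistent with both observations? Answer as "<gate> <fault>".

N0 stuck-at-1

Evaluate each candidate on input a=1, b=1, c=1, d=1:
  N0 stuck-at-1: N0=1 [stuck-at-1], N1=1, N2=0, N3=1, N4=0, N5=1 → 1 — matches
  N3 stuck-at-0: N0=0, N1=0, N2=1, N3=0 [stuck-at-0], N4=1, N5=0 → 0 — eliminated
  N4 inverted output: N0=0, N1=0, N2=1, N3=1, N4=1 [inverted output], N5=0 → 0 — eliminated
Only N0 stuck-at-1 reproduces the observed 1.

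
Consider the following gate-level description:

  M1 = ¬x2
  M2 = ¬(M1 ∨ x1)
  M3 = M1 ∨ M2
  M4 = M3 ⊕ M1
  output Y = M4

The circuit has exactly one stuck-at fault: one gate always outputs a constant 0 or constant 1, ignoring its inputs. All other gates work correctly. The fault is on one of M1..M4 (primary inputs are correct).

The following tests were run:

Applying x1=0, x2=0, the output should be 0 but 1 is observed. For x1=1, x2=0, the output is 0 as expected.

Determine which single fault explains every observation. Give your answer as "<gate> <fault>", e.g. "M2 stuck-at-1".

Fault-free values for test 1 (x1=0, x2=0): M1=1, M2=0, M3=1, M4=0, giving Y=0. Observed 1.
Test 1: faults giving observed 1 are {M1 stuck-at-0, M3 stuck-at-0, M4 stuck-at-1}.
Test 2 (x1=1, x2=0): fault-free M1=1, M2=0, M3=1, M4=0 → 0; observed 0. Eliminates M3 stuck-at-0, M4 stuck-at-1.
Only M1 stuck-at-0 is consistent with every test.

M1 stuck-at-0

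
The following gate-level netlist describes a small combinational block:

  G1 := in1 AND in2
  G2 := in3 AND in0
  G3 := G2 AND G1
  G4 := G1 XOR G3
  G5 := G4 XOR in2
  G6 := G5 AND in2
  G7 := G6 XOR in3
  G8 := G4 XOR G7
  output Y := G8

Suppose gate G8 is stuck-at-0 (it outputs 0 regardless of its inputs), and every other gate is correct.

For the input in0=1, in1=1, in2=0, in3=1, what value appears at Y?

Propagate with G8 forced: G1=0, G2=1, G3=0, G4=0, G5=0, G6=0, G7=1, G8=0 [stuck-at-0].
So Y = 0. (Without the fault it would be 1.)

0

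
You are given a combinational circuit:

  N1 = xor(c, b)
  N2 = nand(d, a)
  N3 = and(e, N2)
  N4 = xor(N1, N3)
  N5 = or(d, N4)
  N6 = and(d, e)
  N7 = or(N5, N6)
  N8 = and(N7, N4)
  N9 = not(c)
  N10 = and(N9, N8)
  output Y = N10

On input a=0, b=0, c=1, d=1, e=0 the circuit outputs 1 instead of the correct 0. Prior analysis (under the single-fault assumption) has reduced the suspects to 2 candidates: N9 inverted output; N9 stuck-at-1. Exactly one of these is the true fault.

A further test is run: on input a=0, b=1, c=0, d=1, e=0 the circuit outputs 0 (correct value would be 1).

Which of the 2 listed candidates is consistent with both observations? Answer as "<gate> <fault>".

N9 inverted output

Evaluate each candidate on input a=0, b=1, c=0, d=1, e=0:
  N9 inverted output: N1=1, N2=1, N3=0, N4=1, N5=1, N6=0, N7=1, N8=1, N9=0 [inverted output], N10=0 → 0 — matches
  N9 stuck-at-1: N1=1, N2=1, N3=0, N4=1, N5=1, N6=0, N7=1, N8=1, N9=1 [stuck-at-1], N10=1 → 1 — eliminated
Only N9 inverted output reproduces the observed 0.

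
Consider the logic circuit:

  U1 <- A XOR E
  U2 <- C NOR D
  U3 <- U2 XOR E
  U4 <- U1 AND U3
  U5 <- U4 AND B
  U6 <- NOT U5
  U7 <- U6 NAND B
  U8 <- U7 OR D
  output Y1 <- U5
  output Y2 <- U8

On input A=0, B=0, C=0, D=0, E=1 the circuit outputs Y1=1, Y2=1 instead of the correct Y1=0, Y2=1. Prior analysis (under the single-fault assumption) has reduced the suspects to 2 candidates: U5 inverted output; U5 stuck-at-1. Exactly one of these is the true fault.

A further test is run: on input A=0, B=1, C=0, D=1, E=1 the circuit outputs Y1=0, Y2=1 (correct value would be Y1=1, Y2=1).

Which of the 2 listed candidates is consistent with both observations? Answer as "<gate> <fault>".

U5 inverted output

Evaluate each candidate on input A=0, B=1, C=0, D=1, E=1:
  U5 inverted output: U1=1, U2=0, U3=1, U4=1, U5=0 [inverted output], U6=1, U7=0, U8=1 → Y1=0, Y2=1 — matches
  U5 stuck-at-1: U1=1, U2=0, U3=1, U4=1, U5=1 [stuck-at-1], U6=0, U7=1, U8=1 → Y1=1, Y2=1 — eliminated
Only U5 inverted output reproduces the observed Y1=0, Y2=1.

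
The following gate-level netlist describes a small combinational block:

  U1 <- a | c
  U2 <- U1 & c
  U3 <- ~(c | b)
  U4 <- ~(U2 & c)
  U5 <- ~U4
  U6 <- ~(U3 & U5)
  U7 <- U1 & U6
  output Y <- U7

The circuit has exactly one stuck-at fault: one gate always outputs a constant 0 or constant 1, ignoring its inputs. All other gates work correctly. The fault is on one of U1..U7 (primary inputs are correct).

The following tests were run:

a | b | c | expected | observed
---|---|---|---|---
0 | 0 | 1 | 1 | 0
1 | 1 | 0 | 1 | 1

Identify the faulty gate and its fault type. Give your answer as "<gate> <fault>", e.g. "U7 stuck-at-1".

Fault-free values for test 1 (a=0, b=0, c=1): U1=1, U2=1, U3=0, U4=0, U5=1, U6=1, U7=1, giving Y=1. Observed 0.
Test 1: faults giving observed 0 are {U1 stuck-at-0, U3 stuck-at-1, U6 stuck-at-0, U7 stuck-at-0}.
Test 2 (a=1, b=1, c=0): fault-free U1=1, U2=0, U3=0, U4=1, U5=0, U6=1, U7=1 → 1; observed 1. Eliminates U1 stuck-at-0, U6 stuck-at-0, U7 stuck-at-0.
Only U3 stuck-at-1 is consistent with every test.

U3 stuck-at-1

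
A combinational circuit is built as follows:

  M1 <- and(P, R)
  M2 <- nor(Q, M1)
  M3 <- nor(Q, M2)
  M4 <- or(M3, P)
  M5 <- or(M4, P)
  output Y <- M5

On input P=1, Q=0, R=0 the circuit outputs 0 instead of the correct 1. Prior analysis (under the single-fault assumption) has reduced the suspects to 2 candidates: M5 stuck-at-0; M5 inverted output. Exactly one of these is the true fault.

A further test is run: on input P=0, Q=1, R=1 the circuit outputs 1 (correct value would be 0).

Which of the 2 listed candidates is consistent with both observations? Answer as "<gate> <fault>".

Evaluate each candidate on input P=0, Q=1, R=1:
  M5 stuck-at-0: M1=0, M2=0, M3=0, M4=0, M5=0 [stuck-at-0] → 0 — eliminated
  M5 inverted output: M1=0, M2=0, M3=0, M4=0, M5=1 [inverted output] → 1 — matches
Only M5 inverted output reproduces the observed 1.

M5 inverted output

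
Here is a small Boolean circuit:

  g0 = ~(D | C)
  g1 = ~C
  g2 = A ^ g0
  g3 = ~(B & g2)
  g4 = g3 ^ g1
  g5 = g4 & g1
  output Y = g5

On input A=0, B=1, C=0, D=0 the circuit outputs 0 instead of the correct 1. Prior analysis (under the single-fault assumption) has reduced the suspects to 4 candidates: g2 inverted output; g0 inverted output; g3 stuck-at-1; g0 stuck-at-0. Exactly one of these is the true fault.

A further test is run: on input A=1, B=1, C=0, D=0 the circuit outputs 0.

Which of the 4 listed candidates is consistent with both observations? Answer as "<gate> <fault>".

g3 stuck-at-1

Evaluate each candidate on input A=1, B=1, C=0, D=0:
  g2 inverted output: g0=1, g1=1, g2=1 [inverted output], g3=0, g4=1, g5=1 → 1 — eliminated
  g0 inverted output: g0=0 [inverted output], g1=1, g2=1, g3=0, g4=1, g5=1 → 1 — eliminated
  g3 stuck-at-1: g0=1, g1=1, g2=0, g3=1 [stuck-at-1], g4=0, g5=0 → 0 — matches
  g0 stuck-at-0: g0=0 [stuck-at-0], g1=1, g2=1, g3=0, g4=1, g5=1 → 1 — eliminated
Only g3 stuck-at-1 reproduces the observed 0.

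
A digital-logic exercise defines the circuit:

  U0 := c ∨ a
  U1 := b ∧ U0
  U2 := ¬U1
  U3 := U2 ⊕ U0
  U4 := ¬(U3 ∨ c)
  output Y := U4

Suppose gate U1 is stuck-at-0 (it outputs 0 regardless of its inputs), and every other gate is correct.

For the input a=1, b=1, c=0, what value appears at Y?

Propagate with U1 forced: U0=1, U1=0 [stuck-at-0], U2=1, U3=0, U4=1.
So Y = 1. (Without the fault it would be 0.)

1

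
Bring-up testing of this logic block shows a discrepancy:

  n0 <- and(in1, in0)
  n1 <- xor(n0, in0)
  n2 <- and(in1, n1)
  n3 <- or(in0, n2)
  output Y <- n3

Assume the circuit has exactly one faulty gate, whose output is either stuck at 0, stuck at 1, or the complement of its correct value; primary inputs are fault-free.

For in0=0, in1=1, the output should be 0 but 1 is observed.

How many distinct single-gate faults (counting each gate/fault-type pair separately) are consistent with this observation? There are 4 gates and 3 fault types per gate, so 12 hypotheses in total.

8

Fault-free: n0=0, n1=0, n2=0, n3=0 → 0. Observed 1.
  n0 stuck-at-0: output 0 ✗
  n0 stuck-at-1: output 1 ✓
  n0 inverted output: output 1 ✓
  n1 stuck-at-0: output 0 ✗
  n1 stuck-at-1: output 1 ✓
  n1 inverted output: output 1 ✓
  n2 stuck-at-0: output 0 ✗
  n2 stuck-at-1: output 1 ✓
  n2 inverted output: output 1 ✓
  n3 stuck-at-0: output 0 ✗
  n3 stuck-at-1: output 1 ✓
  n3 inverted output: output 1 ✓
Consistent faults: {n0 stuck-at-1, n0 inverted output, n1 stuck-at-1, n1 inverted output, n2 stuck-at-1, n2 inverted output, n3 stuck-at-1, n3 inverted output} — 8 in all.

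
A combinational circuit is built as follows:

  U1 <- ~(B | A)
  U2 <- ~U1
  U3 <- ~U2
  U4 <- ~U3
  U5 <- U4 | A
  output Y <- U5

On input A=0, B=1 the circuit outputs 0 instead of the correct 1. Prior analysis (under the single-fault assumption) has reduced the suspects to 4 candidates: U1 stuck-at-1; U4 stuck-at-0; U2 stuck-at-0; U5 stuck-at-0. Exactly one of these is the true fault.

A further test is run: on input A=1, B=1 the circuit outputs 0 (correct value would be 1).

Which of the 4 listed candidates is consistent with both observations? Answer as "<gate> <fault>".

U5 stuck-at-0

Evaluate each candidate on input A=1, B=1:
  U1 stuck-at-1: U1=1 [stuck-at-1], U2=0, U3=1, U4=0, U5=1 → 1 — eliminated
  U4 stuck-at-0: U1=0, U2=1, U3=0, U4=0 [stuck-at-0], U5=1 → 1 — eliminated
  U2 stuck-at-0: U1=0, U2=0 [stuck-at-0], U3=1, U4=0, U5=1 → 1 — eliminated
  U5 stuck-at-0: U1=0, U2=1, U3=0, U4=1, U5=0 [stuck-at-0] → 0 — matches
Only U5 stuck-at-0 reproduces the observed 0.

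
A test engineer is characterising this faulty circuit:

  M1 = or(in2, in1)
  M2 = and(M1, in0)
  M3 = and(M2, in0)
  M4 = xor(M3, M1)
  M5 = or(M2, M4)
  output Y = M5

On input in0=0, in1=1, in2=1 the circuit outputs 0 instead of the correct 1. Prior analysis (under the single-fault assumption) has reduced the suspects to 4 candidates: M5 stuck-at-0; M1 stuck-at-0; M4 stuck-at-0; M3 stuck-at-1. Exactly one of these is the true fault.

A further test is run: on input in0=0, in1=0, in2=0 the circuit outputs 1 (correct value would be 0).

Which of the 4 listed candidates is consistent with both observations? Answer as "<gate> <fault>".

M3 stuck-at-1

Evaluate each candidate on input in0=0, in1=0, in2=0:
  M5 stuck-at-0: M1=0, M2=0, M3=0, M4=0, M5=0 [stuck-at-0] → 0 — eliminated
  M1 stuck-at-0: M1=0 [stuck-at-0], M2=0, M3=0, M4=0, M5=0 → 0 — eliminated
  M4 stuck-at-0: M1=0, M2=0, M3=0, M4=0 [stuck-at-0], M5=0 → 0 — eliminated
  M3 stuck-at-1: M1=0, M2=0, M3=1 [stuck-at-1], M4=1, M5=1 → 1 — matches
Only M3 stuck-at-1 reproduces the observed 1.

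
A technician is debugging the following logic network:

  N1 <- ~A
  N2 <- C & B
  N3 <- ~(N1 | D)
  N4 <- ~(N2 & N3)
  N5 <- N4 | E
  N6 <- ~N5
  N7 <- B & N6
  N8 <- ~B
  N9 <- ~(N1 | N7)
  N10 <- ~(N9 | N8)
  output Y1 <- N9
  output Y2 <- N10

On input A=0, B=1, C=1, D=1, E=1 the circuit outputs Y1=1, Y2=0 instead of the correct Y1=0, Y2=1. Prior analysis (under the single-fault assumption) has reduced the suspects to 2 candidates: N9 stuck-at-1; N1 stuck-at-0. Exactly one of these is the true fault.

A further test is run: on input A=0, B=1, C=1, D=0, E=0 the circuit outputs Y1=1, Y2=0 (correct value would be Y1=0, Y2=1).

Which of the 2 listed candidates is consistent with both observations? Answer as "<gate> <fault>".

Evaluate each candidate on input A=0, B=1, C=1, D=0, E=0:
  N9 stuck-at-1: N1=1, N2=1, N3=0, N4=1, N5=1, N6=0, N7=0, N8=0, N9=1 [stuck-at-1], N10=0 → Y1=1, Y2=0 — matches
  N1 stuck-at-0: N1=0 [stuck-at-0], N2=1, N3=1, N4=0, N5=0, N6=1, N7=1, N8=0, N9=0, N10=1 → Y1=0, Y2=1 — eliminated
Only N9 stuck-at-1 reproduces the observed Y1=1, Y2=0.

N9 stuck-at-1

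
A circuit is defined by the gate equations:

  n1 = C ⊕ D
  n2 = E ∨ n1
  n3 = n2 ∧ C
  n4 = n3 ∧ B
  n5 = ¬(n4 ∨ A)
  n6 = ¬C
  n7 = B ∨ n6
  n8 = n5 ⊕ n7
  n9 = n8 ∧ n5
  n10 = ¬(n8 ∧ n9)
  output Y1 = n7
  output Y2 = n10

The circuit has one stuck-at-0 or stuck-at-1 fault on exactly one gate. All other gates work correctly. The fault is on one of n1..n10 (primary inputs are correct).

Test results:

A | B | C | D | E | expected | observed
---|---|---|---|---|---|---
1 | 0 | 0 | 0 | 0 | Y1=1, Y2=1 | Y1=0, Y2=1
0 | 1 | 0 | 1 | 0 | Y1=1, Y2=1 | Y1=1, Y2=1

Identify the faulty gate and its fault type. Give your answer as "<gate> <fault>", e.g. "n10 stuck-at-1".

Fault-free values for test 1 (A=1, B=0, C=0, D=0, E=0): n1=0, n2=0, n3=0, n4=0, n5=0, n6=1, n7=1, n8=1, n9=0, n10=1, giving Y1=1, Y2=1. Observed Y1=0, Y2=1.
Test 1: faults giving observed Y1=0, Y2=1 are {n6 stuck-at-0, n7 stuck-at-0}.
Test 2 (A=0, B=1, C=0, D=1, E=0): fault-free n1=1, n2=1, n3=0, n4=0, n5=1, n6=1, n7=1, n8=0, n9=0, n10=1 → Y1=1, Y2=1; observed Y1=1, Y2=1. Eliminates n7 stuck-at-0.
Only n6 stuck-at-0 is consistent with every test.

n6 stuck-at-0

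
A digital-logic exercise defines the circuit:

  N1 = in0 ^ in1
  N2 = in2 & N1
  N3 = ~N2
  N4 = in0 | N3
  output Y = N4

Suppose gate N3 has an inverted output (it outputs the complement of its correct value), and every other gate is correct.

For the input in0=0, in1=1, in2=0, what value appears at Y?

0

Propagate with N3 forced: N1=1, N2=0, N3=0 [inverted output], N4=0.
So Y = 0. (Without the fault it would be 1.)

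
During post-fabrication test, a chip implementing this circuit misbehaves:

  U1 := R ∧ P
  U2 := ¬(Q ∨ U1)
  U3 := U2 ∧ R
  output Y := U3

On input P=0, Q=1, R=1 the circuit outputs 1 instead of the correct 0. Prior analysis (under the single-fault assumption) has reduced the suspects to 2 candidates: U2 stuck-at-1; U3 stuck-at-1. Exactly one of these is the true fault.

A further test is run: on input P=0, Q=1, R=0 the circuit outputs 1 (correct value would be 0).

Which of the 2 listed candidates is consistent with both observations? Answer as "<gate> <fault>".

Evaluate each candidate on input P=0, Q=1, R=0:
  U2 stuck-at-1: U1=0, U2=1 [stuck-at-1], U3=0 → 0 — eliminated
  U3 stuck-at-1: U1=0, U2=0, U3=1 [stuck-at-1] → 1 — matches
Only U3 stuck-at-1 reproduces the observed 1.

U3 stuck-at-1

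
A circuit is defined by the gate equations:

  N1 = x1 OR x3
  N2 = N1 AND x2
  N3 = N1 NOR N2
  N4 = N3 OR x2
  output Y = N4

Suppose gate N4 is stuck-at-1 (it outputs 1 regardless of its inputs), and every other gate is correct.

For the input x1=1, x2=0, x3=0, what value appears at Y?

1

Propagate with N4 forced: N1=1, N2=0, N3=0, N4=1 [stuck-at-1].
So Y = 1. (Without the fault it would be 0.)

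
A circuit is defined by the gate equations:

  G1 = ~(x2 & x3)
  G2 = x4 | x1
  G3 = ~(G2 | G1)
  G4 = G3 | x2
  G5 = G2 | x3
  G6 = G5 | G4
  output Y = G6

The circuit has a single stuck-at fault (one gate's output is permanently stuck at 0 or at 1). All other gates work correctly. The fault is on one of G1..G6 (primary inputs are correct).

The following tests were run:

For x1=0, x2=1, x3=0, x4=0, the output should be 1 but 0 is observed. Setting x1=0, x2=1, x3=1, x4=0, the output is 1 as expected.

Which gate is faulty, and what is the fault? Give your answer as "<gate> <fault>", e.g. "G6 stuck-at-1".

G4 stuck-at-0

Fault-free values for test 1 (x1=0, x2=1, x3=0, x4=0): G1=1, G2=0, G3=0, G4=1, G5=0, G6=1, giving Y=1. Observed 0.
Test 1: faults giving observed 0 are {G4 stuck-at-0, G6 stuck-at-0}.
Test 2 (x1=0, x2=1, x3=1, x4=0): fault-free G1=0, G2=0, G3=1, G4=1, G5=1, G6=1 → 1; observed 1. Eliminates G6 stuck-at-0.
Only G4 stuck-at-0 is consistent with every test.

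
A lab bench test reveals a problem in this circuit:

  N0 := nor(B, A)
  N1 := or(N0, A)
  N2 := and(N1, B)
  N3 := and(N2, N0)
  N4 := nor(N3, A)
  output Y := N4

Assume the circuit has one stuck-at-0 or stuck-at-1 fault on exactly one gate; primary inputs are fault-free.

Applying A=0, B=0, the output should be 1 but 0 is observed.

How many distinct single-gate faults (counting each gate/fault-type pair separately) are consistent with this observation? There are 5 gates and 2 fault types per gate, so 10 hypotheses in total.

Fault-free: N0=1, N1=1, N2=0, N3=0, N4=1 → 1. Observed 0.
  N0 stuck-at-0: output 1 ✗
  N0 stuck-at-1: output 1 ✗
  N1 stuck-at-0: output 1 ✗
  N1 stuck-at-1: output 1 ✗
  N2 stuck-at-0: output 1 ✗
  N2 stuck-at-1: output 0 ✓
  N3 stuck-at-0: output 1 ✗
  N3 stuck-at-1: output 0 ✓
  N4 stuck-at-0: output 0 ✓
  N4 stuck-at-1: output 1 ✗
Consistent faults: {N2 stuck-at-1, N3 stuck-at-1, N4 stuck-at-0} — 3 in all.

3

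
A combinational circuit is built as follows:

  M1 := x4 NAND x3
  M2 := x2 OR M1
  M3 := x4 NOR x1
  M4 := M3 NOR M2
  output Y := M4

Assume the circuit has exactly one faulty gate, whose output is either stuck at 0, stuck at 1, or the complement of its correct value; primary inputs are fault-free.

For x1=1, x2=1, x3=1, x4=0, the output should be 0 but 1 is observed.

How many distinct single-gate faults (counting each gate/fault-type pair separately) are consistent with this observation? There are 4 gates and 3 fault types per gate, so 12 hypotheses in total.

4

Fault-free: M1=1, M2=1, M3=0, M4=0 → 0. Observed 1.
  M1 stuck-at-0: output 0 ✗
  M1 stuck-at-1: output 0 ✗
  M1 inverted output: output 0 ✗
  M2 stuck-at-0: output 1 ✓
  M2 stuck-at-1: output 0 ✗
  M2 inverted output: output 1 ✓
  M3 stuck-at-0: output 0 ✗
  M3 stuck-at-1: output 0 ✗
  M3 inverted output: output 0 ✗
  M4 stuck-at-0: output 0 ✗
  M4 stuck-at-1: output 1 ✓
  M4 inverted output: output 1 ✓
Consistent faults: {M2 stuck-at-0, M2 inverted output, M4 stuck-at-1, M4 inverted output} — 4 in all.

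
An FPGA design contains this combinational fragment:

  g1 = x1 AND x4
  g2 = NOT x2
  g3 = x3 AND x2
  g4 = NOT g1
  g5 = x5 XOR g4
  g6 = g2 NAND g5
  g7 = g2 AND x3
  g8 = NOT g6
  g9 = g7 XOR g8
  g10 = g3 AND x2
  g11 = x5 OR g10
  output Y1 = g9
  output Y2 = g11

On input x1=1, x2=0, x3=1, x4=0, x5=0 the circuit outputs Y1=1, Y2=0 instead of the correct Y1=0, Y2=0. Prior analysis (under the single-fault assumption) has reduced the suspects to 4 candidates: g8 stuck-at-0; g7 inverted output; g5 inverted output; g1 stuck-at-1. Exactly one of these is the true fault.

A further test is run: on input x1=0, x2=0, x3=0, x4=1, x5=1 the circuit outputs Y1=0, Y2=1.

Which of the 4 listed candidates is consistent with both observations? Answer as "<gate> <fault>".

Evaluate each candidate on input x1=0, x2=0, x3=0, x4=1, x5=1:
  g8 stuck-at-0: g1=0, g2=1, g3=0, g4=1, g5=0, g6=1, g7=0, g8=0 [stuck-at-0], g9=0, g10=0, g11=1 → Y1=0, Y2=1 — matches
  g7 inverted output: g1=0, g2=1, g3=0, g4=1, g5=0, g6=1, g7=1 [inverted output], g8=0, g9=1, g10=0, g11=1 → Y1=1, Y2=1 — eliminated
  g5 inverted output: g1=0, g2=1, g3=0, g4=1, g5=1 [inverted output], g6=0, g7=0, g8=1, g9=1, g10=0, g11=1 → Y1=1, Y2=1 — eliminated
  g1 stuck-at-1: g1=1 [stuck-at-1], g2=1, g3=0, g4=0, g5=1, g6=0, g7=0, g8=1, g9=1, g10=0, g11=1 → Y1=1, Y2=1 — eliminated
Only g8 stuck-at-0 reproduces the observed Y1=0, Y2=1.

g8 stuck-at-0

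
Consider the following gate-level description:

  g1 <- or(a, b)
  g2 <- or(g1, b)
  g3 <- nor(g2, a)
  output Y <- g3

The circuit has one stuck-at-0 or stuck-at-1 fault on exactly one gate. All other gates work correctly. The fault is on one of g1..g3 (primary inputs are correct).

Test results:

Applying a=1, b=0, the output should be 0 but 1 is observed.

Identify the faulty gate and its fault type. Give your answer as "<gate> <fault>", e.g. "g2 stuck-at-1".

Fault-free values for test 1 (a=1, b=0): g1=1, g2=1, g3=0, giving Y=0. Observed 1.
Test 1: faults giving observed 1 are {g3 stuck-at-1}.
Only g3 stuck-at-1 is consistent with every test.

g3 stuck-at-1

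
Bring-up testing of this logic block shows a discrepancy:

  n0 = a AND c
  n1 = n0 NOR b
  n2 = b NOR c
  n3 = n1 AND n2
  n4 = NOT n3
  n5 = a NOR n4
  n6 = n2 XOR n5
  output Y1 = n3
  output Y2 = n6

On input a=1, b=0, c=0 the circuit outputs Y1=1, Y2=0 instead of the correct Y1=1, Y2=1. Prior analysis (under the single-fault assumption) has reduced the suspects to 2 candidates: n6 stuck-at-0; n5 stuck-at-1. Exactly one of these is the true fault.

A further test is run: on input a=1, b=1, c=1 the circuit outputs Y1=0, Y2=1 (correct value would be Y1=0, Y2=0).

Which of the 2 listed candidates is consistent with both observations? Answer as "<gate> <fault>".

n5 stuck-at-1

Evaluate each candidate on input a=1, b=1, c=1:
  n6 stuck-at-0: n0=1, n1=0, n2=0, n3=0, n4=1, n5=0, n6=0 [stuck-at-0] → Y1=0, Y2=0 — eliminated
  n5 stuck-at-1: n0=1, n1=0, n2=0, n3=0, n4=1, n5=1 [stuck-at-1], n6=1 → Y1=0, Y2=1 — matches
Only n5 stuck-at-1 reproduces the observed Y1=0, Y2=1.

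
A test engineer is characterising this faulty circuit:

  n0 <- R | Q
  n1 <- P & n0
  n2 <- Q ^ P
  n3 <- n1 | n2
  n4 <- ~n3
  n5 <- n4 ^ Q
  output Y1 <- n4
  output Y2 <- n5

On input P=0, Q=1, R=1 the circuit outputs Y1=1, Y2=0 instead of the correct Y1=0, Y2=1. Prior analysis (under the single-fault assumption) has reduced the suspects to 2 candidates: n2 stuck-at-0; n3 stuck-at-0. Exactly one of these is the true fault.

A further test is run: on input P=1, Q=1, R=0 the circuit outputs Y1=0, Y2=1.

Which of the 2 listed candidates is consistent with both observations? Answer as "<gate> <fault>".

Evaluate each candidate on input P=1, Q=1, R=0:
  n2 stuck-at-0: n0=1, n1=1, n2=0 [stuck-at-0], n3=1, n4=0, n5=1 → Y1=0, Y2=1 — matches
  n3 stuck-at-0: n0=1, n1=1, n2=0, n3=0 [stuck-at-0], n4=1, n5=0 → Y1=1, Y2=0 — eliminated
Only n2 stuck-at-0 reproduces the observed Y1=0, Y2=1.

n2 stuck-at-0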